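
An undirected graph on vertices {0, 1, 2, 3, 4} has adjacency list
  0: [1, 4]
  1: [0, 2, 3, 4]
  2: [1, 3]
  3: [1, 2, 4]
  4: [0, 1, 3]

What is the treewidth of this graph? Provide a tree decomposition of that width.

Treewidth 2.
One optimal decomposition is:
Bags: B1 = {1, 3, 4}  B2 = {1, 2, 3}  B3 = {0, 1, 4}
Tree: B1–B2, B1–B3

Each bag holds 3 vertices, so the decomposition has width 2, which upper-bounds the treewidth. For the lower bound, the 3 vertices {0, 1, 4} are pairwise adjacent, and any tree decomposition puts a clique entirely inside one bag — forcing width ≥ 2. The upper and lower bounds meet at 2, so that is the treewidth.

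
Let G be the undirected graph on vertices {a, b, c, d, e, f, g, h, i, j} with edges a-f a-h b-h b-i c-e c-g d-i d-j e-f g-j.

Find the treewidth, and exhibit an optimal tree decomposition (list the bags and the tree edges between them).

Every bag has size at most 3, so the width is 3 − 1 = 2 and tw(G) ≤ 2. The edges g–j–d–i–b–h–a–f–e–c–g form a cycle, so G is not a tree and its treewidth is at least 2. Combining the bounds, tw(G) = 2.

Treewidth 2.
One optimal decomposition is:
Bags: B1 = {d, g, j}  B2 = {d, g, i}  B3 = {b, g, i}  B4 = {b, g, h}  B5 = {a, g, h}  B6 = {a, f, g}  B7 = {e, f, g}  B8 = {c, e, g}
Tree: B1–B2, B2–B3, B3–B4, B4–B5, B5–B6, B6–B7, B7–B8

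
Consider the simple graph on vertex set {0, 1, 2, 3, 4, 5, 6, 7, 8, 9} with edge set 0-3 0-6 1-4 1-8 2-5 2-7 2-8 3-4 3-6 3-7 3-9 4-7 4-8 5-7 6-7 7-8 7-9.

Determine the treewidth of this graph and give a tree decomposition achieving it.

Treewidth 2.
Bags: B1 = {1, 4, 8}  B2 = {4, 7, 8}  B3 = {2, 7, 8}  B4 = {3, 4, 7}  B5 = {2, 5, 7}  B6 = {3, 7, 9}  B7 = {3, 6, 7}  B8 = {0, 3, 6}
Tree: B1–B2, B2–B3, B2–B4, B3–B5, B4–B6, B6–B7, B7–B8

Each bag holds 3 vertices, so the decomposition has width 2, which upper-bounds the treewidth. For the lower bound, the 3 vertices {0, 3, 6} are pairwise adjacent, and any tree decomposition puts a clique entirely inside one bag — forcing width ≥ 2. Combining the bounds, tw(G) = 2.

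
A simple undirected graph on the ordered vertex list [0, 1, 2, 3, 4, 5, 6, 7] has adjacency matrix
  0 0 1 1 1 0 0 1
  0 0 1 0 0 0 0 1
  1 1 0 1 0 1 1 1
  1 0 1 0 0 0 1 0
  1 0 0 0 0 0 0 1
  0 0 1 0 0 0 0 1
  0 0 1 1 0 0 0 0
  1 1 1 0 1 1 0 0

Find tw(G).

A width-2 tree decomposition is:
Bags: B1 = {0, 2, 7}  B2 = {0, 4, 7}  B3 = {1, 2, 7}  B4 = {0, 2, 3}  B5 = {2, 5, 7}  B6 = {2, 3, 6}
Tree: B1–B2, B1–B3, B1–B4, B3–B5, B4–B6
Each bag holds 3 vertices, so the decomposition has width 2, which upper-bounds the treewidth. Conversely, {0, 2, 3} is a clique of size 3, and the vertices of any clique must share a bag in every tree decomposition; so some bag has ≥ 3 vertices and tw(G) ≥ 2. Therefore the treewidth is 2.

2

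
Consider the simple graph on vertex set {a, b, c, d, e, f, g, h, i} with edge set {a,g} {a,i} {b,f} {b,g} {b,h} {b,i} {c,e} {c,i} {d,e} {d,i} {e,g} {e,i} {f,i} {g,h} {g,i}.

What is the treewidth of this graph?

2

A width-2 tree decomposition is:
Bags: B1 = {b, g, i}  B2 = {a, g, i}  B3 = {e, g, i}  B4 = {b, f, i}  B5 = {c, e, i}  B6 = {b, g, h}  B7 = {d, e, i}
Tree: B1–B2, B2–B3, B1–B4, B3–B5, B1–B6, B3–B7
Each bag holds 3 vertices, so the decomposition has width 2, which upper-bounds the treewidth. On the other hand G contains the 3-clique {b, g, h}. A clique must lie in a single bag of any decomposition, so no decomposition can have width below 2. Hence tw(G) = 2 exactly.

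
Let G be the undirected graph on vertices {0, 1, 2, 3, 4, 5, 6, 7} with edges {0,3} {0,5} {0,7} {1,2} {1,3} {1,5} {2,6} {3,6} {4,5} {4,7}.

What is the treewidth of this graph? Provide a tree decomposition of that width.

Treewidth 2.
One such decomposition:
Bags: B1 = {1, 2, 6}  B2 = {1, 3, 6}  B3 = {1, 3, 5}  B4 = {0, 3, 5}  B5 = {0, 4, 5}  B6 = {0, 4, 7}
Tree: B1–B2, B2–B3, B3–B4, B4–B5, B5–B6

The largest bag has 3 vertices, giving width 2; this decomposition certifies tw(G) ≤ 2. The edges 2–6–3–1–2 form a cycle, so G is not a tree and its treewidth is at least 2. Combining the bounds, tw(G) = 2.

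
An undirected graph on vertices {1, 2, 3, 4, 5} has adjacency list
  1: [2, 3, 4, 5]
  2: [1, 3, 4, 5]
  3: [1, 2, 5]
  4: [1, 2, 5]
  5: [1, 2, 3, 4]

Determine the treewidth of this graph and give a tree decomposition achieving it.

Each bag holds 4 vertices, so the decomposition has width 3, which upper-bounds the treewidth. On the other hand G contains the 4-clique {1, 2, 3, 5}. A clique must lie in a single bag of any decomposition, so no decomposition can have width below 3. Combining the bounds, tw(G) = 3.

Treewidth 3.
One such decomposition:
Bags: B1 = {1, 2, 4, 5}  B2 = {1, 2, 3, 5}
Tree: B1–B2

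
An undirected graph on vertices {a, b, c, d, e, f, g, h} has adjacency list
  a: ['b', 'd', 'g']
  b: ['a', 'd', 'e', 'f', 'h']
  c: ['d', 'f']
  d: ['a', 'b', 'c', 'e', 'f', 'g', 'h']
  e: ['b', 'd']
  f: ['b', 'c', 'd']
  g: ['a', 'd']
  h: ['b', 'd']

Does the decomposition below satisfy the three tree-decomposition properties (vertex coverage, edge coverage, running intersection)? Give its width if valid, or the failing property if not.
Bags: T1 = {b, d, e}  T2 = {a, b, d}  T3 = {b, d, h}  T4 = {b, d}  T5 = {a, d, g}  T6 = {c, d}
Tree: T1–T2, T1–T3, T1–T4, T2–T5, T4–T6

No — vertex f appears in no bag.

A tree decomposition must satisfy three properties: every vertex lies in some bag; for every edge, both endpoints lie together in some bag; and for every vertex, the bags containing it form a connected subtree. Here vertex f appears in no bag, so the decomposition is invalid.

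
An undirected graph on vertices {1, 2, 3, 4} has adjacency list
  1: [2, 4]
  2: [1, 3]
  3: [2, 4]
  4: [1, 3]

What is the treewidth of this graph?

A width-2 tree decomposition is:
Bags: B1 = {1, 3, 4}  B2 = {1, 2, 3}
Tree: B1–B2
The largest bag has 3 vertices, giving width 2; this decomposition certifies tw(G) ≤ 2. The edges 3–4–1–2–3 form a cycle, so G is not a tree and its treewidth is at least 2. Hence tw(G) = 2 exactly.

2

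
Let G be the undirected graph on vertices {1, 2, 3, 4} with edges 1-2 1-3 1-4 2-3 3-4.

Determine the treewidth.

2

A width-2 tree decomposition is:
Bags: B1 = {1, 3, 4}  B2 = {1, 2, 3}
Tree: B1–B2
Each bag holds 3 vertices, so the decomposition has width 2, which upper-bounds the treewidth. For the lower bound, the 3 vertices {1, 2, 3} are pairwise adjacent, and any tree decomposition puts a clique entirely inside one bag — forcing width ≥ 2. Combining the bounds, tw(G) = 2.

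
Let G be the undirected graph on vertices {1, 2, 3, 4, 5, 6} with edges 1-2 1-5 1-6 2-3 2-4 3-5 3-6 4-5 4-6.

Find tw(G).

3

A width-3 tree decomposition is:
Bags: B1 = {1, 2, 5, 6}  B2 = {2, 3, 5, 6}  B3 = {2, 4, 5, 6}
Tree: B1–B2, B2–B3
Every bag has size at most 4, so the width is 4 − 1 = 3 and tw(G) ≤ 3. For the lower bound: the 4 vertex sets {1,6}, {2,3}, {5}, {4} are disjoint, each induces a connected subgraph, and every pair is joined by at least one edge of G. Contracting each set to a single vertex therefore yields K_{4} as a minor, and since treewidth is minor-monotone, tw(G) ≥ tw(K_{4}) = 3. The upper and lower bounds meet at 3, so that is the treewidth.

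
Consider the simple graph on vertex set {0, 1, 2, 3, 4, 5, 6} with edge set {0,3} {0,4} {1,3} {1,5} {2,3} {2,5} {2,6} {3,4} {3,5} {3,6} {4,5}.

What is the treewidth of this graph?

A width-2 tree decomposition is:
Bags: B1 = {2, 3, 5}  B2 = {2, 3, 6}  B3 = {1, 3, 5}  B4 = {3, 4, 5}  B5 = {0, 3, 4}
Tree: B1–B2, B1–B3, B1–B4, B4–B5
Each bag holds 3 vertices, so the decomposition has width 2, which upper-bounds the treewidth. For the lower bound, the 3 vertices {0, 3, 4} are pairwise adjacent, and any tree decomposition puts a clique entirely inside one bag — forcing width ≥ 2. Combining the bounds, tw(G) = 2.

2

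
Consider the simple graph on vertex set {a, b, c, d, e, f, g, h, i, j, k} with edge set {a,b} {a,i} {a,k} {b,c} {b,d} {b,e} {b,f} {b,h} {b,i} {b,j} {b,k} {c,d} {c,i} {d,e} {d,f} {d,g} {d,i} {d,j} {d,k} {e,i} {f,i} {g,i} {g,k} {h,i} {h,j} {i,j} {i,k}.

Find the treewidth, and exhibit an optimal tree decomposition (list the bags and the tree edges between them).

Treewidth 3.
One such decomposition:
Bags: B1 = {b, c, d, i}  B2 = {b, d, i, k}  B3 = {b, d, e, i}  B4 = {b, d, i, j}  B5 = {d, g, i, k}  B6 = {b, d, f, i}  B7 = {b, h, i, j}  B8 = {a, b, i, k}
Tree: B1–B2, B2–B3, B3–B4, B2–B5, B1–B6, B4–B7, B2–B8

Each bag holds 4 vertices, so the decomposition has width 3, which upper-bounds the treewidth. Conversely, {d, g, i, k} is a clique of size 4, and the vertices of any clique must share a bag in every tree decomposition; so some bag has ≥ 4 vertices and tw(G) ≥ 3. Combining the bounds, tw(G) = 3.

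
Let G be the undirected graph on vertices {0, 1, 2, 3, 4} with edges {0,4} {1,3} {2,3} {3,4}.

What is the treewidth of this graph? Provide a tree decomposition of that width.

Treewidth 1.
Bags: B1 = {1, 3}  B2 = {3, 4}  B3 = {0, 4}  B4 = {2, 3}
Tree: B1–B2, B2–B3, B2–B4

Each bag holds 2 vertices, so the decomposition has width 1, which upper-bounds the treewidth. Any graph with an edge has treewidth ≥ 1, and G has the edge 3–1. Hence tw(G) = 1 exactly.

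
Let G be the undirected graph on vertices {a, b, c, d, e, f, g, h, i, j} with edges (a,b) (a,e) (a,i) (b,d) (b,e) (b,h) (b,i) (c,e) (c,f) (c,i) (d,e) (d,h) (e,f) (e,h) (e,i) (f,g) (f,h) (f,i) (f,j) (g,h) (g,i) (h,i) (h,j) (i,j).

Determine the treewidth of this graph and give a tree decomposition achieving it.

Every bag has size at most 4, so the width is 4 − 1 = 3 and tw(G) ≤ 3. On the other hand G contains the 4-clique {b, d, e, h}. A clique must lie in a single bag of any decomposition, so no decomposition can have width below 3. Therefore the treewidth is 3.

Treewidth 3.
One optimal decomposition is:
Bags: B1 = {e, f, h, i}  B2 = {f, g, h, i}  B3 = {f, h, i, j}  B4 = {c, e, f, i}  B5 = {b, e, h, i}  B6 = {a, b, e, i}  B7 = {b, d, e, h}
Tree: B1–B2, B1–B3, B1–B4, B1–B5, B5–B6, B5–B7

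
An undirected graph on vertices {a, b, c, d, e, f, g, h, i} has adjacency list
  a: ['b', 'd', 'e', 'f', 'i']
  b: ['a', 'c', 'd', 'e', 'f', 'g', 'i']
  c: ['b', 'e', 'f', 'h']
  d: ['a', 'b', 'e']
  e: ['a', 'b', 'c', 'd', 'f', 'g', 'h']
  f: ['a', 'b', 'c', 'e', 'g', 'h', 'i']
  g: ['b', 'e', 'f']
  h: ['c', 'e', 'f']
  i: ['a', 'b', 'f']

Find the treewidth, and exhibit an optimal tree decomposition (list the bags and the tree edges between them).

Treewidth 3.
One optimal decomposition is:
Bags: B1 = {a, b, e, f}  B2 = {a, b, d, e}  B3 = {b, c, e, f}  B4 = {b, e, f, g}  B5 = {c, e, f, h}  B6 = {a, b, f, i}
Tree: B1–B2, B1–B3, B3–B4, B3–B5, B1–B6

Every bag has size at most 4, so the width is 4 − 1 = 3 and tw(G) ≤ 3. For the lower bound, the 4 vertices {a, b, d, e} are pairwise adjacent, and any tree decomposition puts a clique entirely inside one bag — forcing width ≥ 3. Therefore the treewidth is 3.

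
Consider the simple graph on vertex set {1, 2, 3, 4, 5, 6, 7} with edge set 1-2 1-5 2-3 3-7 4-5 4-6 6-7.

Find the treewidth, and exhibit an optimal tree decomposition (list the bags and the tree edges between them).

The largest bag has 3 vertices, giving width 2; this decomposition certifies tw(G) ≤ 2. For the lower bound, G contains the cycle 2–3–7–6–4–5–1–2, so G is not a forest; only forests have treewidth ≤ 1, hence tw(G) ≥ 2. Hence tw(G) = 2 exactly.

Treewidth 2.
Bags: B1 = {2, 3, 7}  B2 = {2, 6, 7}  B3 = {2, 4, 6}  B4 = {2, 4, 5}  B5 = {1, 2, 5}
Tree: B1–B2, B2–B3, B3–B4, B4–B5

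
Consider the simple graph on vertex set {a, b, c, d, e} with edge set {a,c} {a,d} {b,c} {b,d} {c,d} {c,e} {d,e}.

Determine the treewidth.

2

A width-2 tree decomposition is:
Bags: B1 = {c, d, e}  B2 = {b, c, d}  B3 = {a, c, d}
Tree: B1–B2, B1–B3
Every bag has size at most 3, so the width is 3 − 1 = 2 and tw(G) ≤ 2. For the lower bound, the 3 vertices {c, d, e} are pairwise adjacent, and any tree decomposition puts a clique entirely inside one bag — forcing width ≥ 2. Combining the bounds, tw(G) = 2.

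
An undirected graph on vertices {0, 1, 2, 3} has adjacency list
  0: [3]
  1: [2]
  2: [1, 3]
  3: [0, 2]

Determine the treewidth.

1

A width-1 tree decomposition is:
Bags: B1 = {2, 3}  B2 = {1, 2}  B3 = {0, 3}
Tree: B1–B2, B1–B3
Every bag has size at most 2, so the width is 2 − 1 = 1 and tw(G) ≤ 1. G has an edge, so its treewidth is at least 1. Hence tw(G) = 1 exactly.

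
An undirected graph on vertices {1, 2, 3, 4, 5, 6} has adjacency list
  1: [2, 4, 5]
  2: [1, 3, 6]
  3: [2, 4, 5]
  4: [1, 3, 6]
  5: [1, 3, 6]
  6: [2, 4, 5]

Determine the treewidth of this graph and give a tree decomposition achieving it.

Treewidth 3.
One optimal decomposition is:
Bags: B1 = {1, 3, 4, 6}  B2 = {1, 3, 5, 6}  B3 = {1, 2, 3, 6}
Tree: B1–B2, B2–B3

Every bag has size at most 4, so the width is 4 − 1 = 3 and tw(G) ≤ 3. For the lower bound: the 4 vertex sets {3,4}, {1,5}, {6}, {2} are disjoint, each induces a connected subgraph, and every pair is joined by at least one edge of G. Contracting each set to a single vertex therefore yields K_{4} as a minor, and since treewidth is minor-monotone, tw(G) ≥ tw(K_{4}) = 3. Hence tw(G) = 3 exactly.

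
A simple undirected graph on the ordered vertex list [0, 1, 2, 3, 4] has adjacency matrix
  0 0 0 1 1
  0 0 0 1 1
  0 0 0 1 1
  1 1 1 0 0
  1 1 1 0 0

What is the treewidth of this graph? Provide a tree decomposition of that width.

Treewidth 2.
One optimal decomposition is:
Bags: B1 = {1, 3, 4}  B2 = {2, 3, 4}  B3 = {0, 3, 4}
Tree: B1–B2, B2–B3

Every bag has size at most 3, so the width is 3 − 1 = 2 and tw(G) ≤ 2. Since 1–4–2–3–1 is a cycle in G, G is not acyclic. Forests are exactly the graphs of treewidth ≤ 1, so tw(G) ≥ 2. Therefore the treewidth is 2.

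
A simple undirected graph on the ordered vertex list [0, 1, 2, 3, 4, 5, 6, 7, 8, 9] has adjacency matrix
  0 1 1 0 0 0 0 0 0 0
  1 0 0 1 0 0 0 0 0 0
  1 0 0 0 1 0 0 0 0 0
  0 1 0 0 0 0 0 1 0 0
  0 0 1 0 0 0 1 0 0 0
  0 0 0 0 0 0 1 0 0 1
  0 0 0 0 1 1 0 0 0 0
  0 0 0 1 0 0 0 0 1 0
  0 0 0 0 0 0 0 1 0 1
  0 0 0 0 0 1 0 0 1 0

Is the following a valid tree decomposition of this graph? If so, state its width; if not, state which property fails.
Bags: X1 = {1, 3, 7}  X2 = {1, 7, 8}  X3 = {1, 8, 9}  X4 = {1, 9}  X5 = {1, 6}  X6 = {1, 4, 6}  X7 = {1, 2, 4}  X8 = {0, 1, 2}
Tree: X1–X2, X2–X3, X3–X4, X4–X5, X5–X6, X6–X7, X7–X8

No — vertex 5 appears in no bag.

A tree decomposition must satisfy three properties: every vertex lies in some bag; for every edge, both endpoints lie together in some bag; and for every vertex, the bags containing it form a connected subtree. Here vertex 5 appears in no bag, so the decomposition is invalid.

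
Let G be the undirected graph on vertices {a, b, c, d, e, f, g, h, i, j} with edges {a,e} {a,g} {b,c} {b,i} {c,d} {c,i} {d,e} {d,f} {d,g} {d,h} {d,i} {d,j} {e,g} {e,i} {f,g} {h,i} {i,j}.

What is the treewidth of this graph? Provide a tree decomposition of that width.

The largest bag has 3 vertices, giving width 2; this decomposition certifies tw(G) ≤ 2. For the lower bound, the 3 vertices {d, e, g} are pairwise adjacent, and any tree decomposition puts a clique entirely inside one bag — forcing width ≥ 2. The upper and lower bounds meet at 2, so that is the treewidth.

Treewidth 2.
One such decomposition:
Bags: B1 = {d, e, g}  B2 = {d, e, i}  B3 = {d, i, j}  B4 = {d, h, i}  B5 = {c, d, i}  B6 = {b, c, i}  B7 = {d, f, g}  B8 = {a, e, g}
Tree: B1–B2, B2–B3, B2–B4, B4–B5, B5–B6, B1–B7, B1–B8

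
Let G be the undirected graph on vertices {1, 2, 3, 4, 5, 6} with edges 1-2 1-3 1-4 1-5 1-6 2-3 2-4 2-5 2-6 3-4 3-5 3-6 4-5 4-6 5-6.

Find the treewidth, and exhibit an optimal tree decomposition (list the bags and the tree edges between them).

Treewidth 5.
Bags: B1 = {1, 2, 3, 4, 5, 6}
Tree: (single bag)

With just one bag of size 6, the width is 6 − 1 = 5, so tw(G) ≤ 5. Conversely, {1, 2, 3, 4, 5, 6} is a clique of size 6, and the vertices of any clique must share a bag in every tree decomposition; so some bag has ≥ 6 vertices and tw(G) ≥ 5. Hence tw(G) = 5 exactly.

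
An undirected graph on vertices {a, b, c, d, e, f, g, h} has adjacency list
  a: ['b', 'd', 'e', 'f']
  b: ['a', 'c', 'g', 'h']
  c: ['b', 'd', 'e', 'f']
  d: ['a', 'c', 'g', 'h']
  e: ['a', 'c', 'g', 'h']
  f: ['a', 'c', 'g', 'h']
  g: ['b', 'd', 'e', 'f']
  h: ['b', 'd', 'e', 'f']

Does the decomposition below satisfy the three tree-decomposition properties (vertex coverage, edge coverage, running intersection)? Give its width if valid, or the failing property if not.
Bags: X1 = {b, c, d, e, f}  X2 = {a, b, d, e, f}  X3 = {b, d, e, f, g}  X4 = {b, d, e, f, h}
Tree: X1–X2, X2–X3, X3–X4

Checking the three conditions: (i) the bags cover all of {a, b, c, d, e, f, g, h}; (ii) for each edge, some bag contains both endpoints; (iii) the bags containing any fixed vertex form a subtree. All hold, so the decomposition is valid with width 5 − 1 = 4.

Yes; width 4.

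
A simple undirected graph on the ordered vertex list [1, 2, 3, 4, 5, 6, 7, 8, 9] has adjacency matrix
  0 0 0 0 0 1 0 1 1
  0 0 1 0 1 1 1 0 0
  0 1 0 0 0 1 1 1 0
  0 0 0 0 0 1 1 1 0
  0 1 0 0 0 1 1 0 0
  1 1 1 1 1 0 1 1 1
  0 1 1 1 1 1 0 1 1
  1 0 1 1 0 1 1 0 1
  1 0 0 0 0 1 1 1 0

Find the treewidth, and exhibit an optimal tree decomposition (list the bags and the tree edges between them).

Every bag has size at most 4, so the width is 4 − 1 = 3 and tw(G) ≤ 3. Conversely, {1, 6, 8, 9} is a clique of size 4, and the vertices of any clique must share a bag in every tree decomposition; so some bag has ≥ 4 vertices and tw(G) ≥ 3. The upper and lower bounds meet at 3, so that is the treewidth.

Treewidth 3.
One such decomposition:
Bags: B1 = {6, 7, 8, 9}  B2 = {3, 6, 7, 8}  B3 = {4, 6, 7, 8}  B4 = {2, 3, 6, 7}  B5 = {1, 6, 8, 9}  B6 = {2, 5, 6, 7}
Tree: B1–B2, B1–B3, B2–B4, B1–B5, B4–B6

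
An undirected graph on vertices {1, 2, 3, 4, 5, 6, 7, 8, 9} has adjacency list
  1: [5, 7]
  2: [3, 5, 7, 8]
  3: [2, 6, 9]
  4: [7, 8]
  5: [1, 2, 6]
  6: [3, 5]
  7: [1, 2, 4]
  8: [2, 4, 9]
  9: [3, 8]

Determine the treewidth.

3

A width-3 tree decomposition is:
Bags: B1 = {3, 4, 8, 9}  B2 = {2, 3, 4, 8}  B3 = {2, 3, 4, 7}  B4 = {2, 3, 6, 7}  B5 = {2, 5, 6, 7}  B6 = {1, 5, 6, 7}
Tree: B1–B2, B2–B3, B3–B4, B4–B5, B5–B6
Every bag has size at most 4, so the width is 4 − 1 = 3 and tw(G) ≤ 3. For the lower bound: the 4 vertex sets {4,8,9}, {3}, {2}, {1,5,6,7} are disjoint, each induces a connected subgraph, and every pair is joined by at least one edge of G. Contracting each set to a single vertex therefore yields K_{4} as a minor, and since treewidth is minor-monotone, tw(G) ≥ tw(K_{4}) = 3. The upper and lower bounds meet at 3, so that is the treewidth.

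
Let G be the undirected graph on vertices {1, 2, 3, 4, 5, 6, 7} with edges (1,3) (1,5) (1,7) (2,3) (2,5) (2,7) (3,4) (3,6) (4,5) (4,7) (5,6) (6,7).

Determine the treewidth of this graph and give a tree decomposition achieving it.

Each bag holds 4 vertices, so the decomposition has width 3, which upper-bounds the treewidth. For the lower bound: the 4 vertex sets {4,7}, {3,6}, {5}, {1} are disjoint, each induces a connected subgraph, and every pair is joined by at least one edge of G. Contracting each set to a single vertex therefore yields K_{4} as a minor, and since treewidth is minor-monotone, tw(G) ≥ tw(K_{4}) = 3. Combining the bounds, tw(G) = 3.

Treewidth 3.
One such decomposition:
Bags: B1 = {3, 4, 5, 7}  B2 = {3, 5, 6, 7}  B3 = {1, 3, 5, 7}  B4 = {2, 3, 5, 7}
Tree: B1–B2, B2–B3, B3–B4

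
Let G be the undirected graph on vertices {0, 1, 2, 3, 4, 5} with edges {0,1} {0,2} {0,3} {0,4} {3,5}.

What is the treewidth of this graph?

A width-1 tree decomposition is:
Bags: B1 = {0, 4}  B2 = {0, 3}  B3 = {0, 1}  B4 = {3, 5}  B5 = {0, 2}
Tree: B1–B2, B2–B3, B2–B4, B3–B5
Every bag has size at most 2, so the width is 2 − 1 = 1 and tw(G) ≤ 1. Any graph with an edge has treewidth ≥ 1, and G has the edge 4–0. Combining the bounds, tw(G) = 1.

1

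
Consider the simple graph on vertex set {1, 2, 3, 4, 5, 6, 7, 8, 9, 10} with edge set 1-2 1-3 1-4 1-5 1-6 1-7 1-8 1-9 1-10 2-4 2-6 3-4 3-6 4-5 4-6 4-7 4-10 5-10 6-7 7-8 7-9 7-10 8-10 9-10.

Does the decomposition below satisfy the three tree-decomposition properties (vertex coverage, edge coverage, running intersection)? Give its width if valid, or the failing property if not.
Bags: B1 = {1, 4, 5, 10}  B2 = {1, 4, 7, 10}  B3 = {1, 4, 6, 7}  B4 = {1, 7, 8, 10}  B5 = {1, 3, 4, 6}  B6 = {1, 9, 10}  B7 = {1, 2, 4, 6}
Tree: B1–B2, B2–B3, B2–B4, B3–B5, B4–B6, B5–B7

A tree decomposition must satisfy three properties: every vertex lies in some bag; for every edge, both endpoints lie together in some bag; and for every vertex, the bags containing it form a connected subtree. Here edge (7,9) lies in no bag, so the decomposition is invalid.

No — edge (7,9) lies in no bag.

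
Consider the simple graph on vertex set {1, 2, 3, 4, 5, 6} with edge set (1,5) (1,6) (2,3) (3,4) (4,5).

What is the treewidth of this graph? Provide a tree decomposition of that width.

Treewidth 1.
One such decomposition:
Bags: B1 = {2, 3}  B2 = {3, 4}  B3 = {4, 5}  B4 = {1, 5}  B5 = {1, 6}
Tree: B1–B2, B2–B3, B3–B4, B4–B5

The largest bag has 2 vertices, giving width 1; this decomposition certifies tw(G) ≤ 1. G has an edge, so its treewidth is at least 1. The upper and lower bounds meet at 1, so that is the treewidth.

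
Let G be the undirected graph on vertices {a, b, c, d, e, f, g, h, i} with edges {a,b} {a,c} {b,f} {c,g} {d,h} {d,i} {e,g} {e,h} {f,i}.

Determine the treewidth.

2

A width-2 tree decomposition is:
Bags: B1 = {e, g, h}  B2 = {d, g, h}  B3 = {d, g, i}  B4 = {f, g, i}  B5 = {b, f, g}  B6 = {a, b, g}  B7 = {a, c, g}
Tree: B1–B2, B2–B3, B3–B4, B4–B5, B5–B6, B6–B7
Each bag holds 3 vertices, so the decomposition has width 2, which upper-bounds the treewidth. For the lower bound, G contains the cycle g–e–h–d–i–f–b–a–c–g, so G is not a forest; only forests have treewidth ≤ 1, hence tw(G) ≥ 2. The upper and lower bounds meet at 2, so that is the treewidth.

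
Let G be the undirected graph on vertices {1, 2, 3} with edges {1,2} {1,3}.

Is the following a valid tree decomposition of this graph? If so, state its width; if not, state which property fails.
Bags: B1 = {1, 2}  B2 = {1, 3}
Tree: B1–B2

Yes; width 1.

Vertex coverage: the bags together contain {1, 2, 3}, the full vertex set. Edge coverage: each edge of G has both endpoints in at least one bag. Running intersection: for every vertex, the bags containing it form a connected subtree. All three properties hold, so this is a valid tree decomposition of width max|bag| − 1 = 1, and hence tw(G) ≤ 1.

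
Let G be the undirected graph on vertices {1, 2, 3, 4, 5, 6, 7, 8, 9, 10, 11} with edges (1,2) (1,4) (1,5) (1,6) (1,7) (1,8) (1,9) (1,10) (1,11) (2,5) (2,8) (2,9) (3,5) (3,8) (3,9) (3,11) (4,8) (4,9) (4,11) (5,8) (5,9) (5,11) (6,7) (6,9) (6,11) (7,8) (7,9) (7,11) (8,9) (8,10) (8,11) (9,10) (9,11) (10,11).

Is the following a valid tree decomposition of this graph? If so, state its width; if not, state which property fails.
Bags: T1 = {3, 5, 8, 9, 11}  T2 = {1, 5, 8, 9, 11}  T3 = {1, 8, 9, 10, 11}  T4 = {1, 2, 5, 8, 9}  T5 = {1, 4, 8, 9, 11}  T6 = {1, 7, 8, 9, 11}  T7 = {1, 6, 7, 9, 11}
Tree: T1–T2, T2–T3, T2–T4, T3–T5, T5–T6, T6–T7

Yes; width 4.

Every vertex of G appears in some bag (union = {1, 2, 3, 4, 5, 6, 7, 8, 9, 10, 11}); every edge is covered by a bag; and for each vertex v the set of bags containing v is connected in the bag tree. The decomposition is therefore valid. The largest bag has 5 vertices, so the width is 4.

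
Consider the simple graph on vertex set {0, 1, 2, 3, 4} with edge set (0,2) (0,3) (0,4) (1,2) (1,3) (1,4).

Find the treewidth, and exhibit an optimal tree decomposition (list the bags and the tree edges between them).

Every bag has size at most 3, so the width is 3 − 1 = 2 and tw(G) ≤ 2. The edges 4–1–2–0–4 form a cycle, so G is not a tree and its treewidth is at least 2. The upper and lower bounds meet at 2, so that is the treewidth.

Treewidth 2.
Bags: B1 = {0, 1, 4}  B2 = {0, 1, 2}  B3 = {0, 1, 3}
Tree: B1–B2, B2–B3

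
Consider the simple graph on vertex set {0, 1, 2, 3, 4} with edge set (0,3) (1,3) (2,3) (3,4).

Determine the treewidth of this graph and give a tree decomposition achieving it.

The largest bag has 2 vertices, giving width 1; this decomposition certifies tw(G) ≤ 1. G has an edge, so its treewidth is at least 1. Therefore the treewidth is 1.

Treewidth 1.
One such decomposition:
Bags: B1 = {0, 3}  B2 = {1, 3}  B3 = {3, 4}  B4 = {2, 3}
Tree: B1–B2, B2–B3, B2–B4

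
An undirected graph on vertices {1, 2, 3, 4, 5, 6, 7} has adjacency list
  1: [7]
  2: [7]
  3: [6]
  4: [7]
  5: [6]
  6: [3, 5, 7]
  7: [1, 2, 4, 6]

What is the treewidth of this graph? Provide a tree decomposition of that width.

Treewidth 1.
One such decomposition:
Bags: B1 = {6, 7}  B2 = {5, 6}  B3 = {1, 7}  B4 = {2, 7}  B5 = {3, 6}  B6 = {4, 7}
Tree: B1–B2, B1–B3, B3–B4, B2–B5, B1–B6

The largest bag has 2 vertices, giving width 1; this decomposition certifies tw(G) ≤ 1. Since G has at least one edge (e.g. 7–6), it is not an edgeless graph, so tw(G) ≥ 1. Hence tw(G) = 1 exactly.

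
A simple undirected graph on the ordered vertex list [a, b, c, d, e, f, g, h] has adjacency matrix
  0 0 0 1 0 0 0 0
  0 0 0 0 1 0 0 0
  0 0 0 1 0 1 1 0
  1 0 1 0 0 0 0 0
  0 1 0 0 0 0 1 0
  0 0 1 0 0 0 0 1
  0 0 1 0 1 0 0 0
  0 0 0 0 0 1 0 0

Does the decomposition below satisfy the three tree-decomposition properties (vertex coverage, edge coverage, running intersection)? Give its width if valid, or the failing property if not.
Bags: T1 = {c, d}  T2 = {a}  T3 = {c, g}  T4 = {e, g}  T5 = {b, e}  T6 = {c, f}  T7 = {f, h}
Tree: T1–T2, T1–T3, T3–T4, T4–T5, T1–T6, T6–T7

A tree decomposition must satisfy three properties: every vertex lies in some bag; for every edge, both endpoints lie together in some bag; and for every vertex, the bags containing it form a connected subtree. Here edge (d,a) lies in no bag, so the decomposition is invalid.

No — edge (d,a) lies in no bag.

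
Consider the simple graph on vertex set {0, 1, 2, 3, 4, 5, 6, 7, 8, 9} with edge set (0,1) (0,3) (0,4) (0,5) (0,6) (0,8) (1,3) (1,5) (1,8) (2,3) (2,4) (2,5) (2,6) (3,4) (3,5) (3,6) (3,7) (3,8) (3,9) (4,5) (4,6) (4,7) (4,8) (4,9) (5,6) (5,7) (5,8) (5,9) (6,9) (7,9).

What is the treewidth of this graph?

4

A width-4 tree decomposition is:
Bags: B1 = {2, 3, 4, 5, 6}  B2 = {3, 4, 5, 6, 9}  B3 = {0, 3, 4, 5, 6}  B4 = {0, 3, 4, 5, 8}  B5 = {0, 1, 3, 5, 8}  B6 = {3, 4, 5, 7, 9}
Tree: B1–B2, B1–B3, B3–B4, B4–B5, B2–B6
Each bag holds 5 vertices, so the decomposition has width 4, which upper-bounds the treewidth. Conversely, {0, 1, 3, 5, 8} is a clique of size 5, and the vertices of any clique must share a bag in every tree decomposition; so some bag has ≥ 5 vertices and tw(G) ≥ 4. Hence tw(G) = 4 exactly.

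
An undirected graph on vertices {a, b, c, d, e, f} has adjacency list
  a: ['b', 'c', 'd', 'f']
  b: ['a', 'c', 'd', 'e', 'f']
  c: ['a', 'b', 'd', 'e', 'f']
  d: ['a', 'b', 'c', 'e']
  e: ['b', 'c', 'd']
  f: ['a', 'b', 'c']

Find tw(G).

A width-3 tree decomposition is:
Bags: B1 = {b, c, d, e}  B2 = {a, b, c, d}  B3 = {a, b, c, f}
Tree: B1–B2, B2–B3
The largest bag has 4 vertices, giving width 3; this decomposition certifies tw(G) ≤ 3. On the other hand G contains the 4-clique {b, c, d, e}. A clique must lie in a single bag of any decomposition, so no decomposition can have width below 3. Therefore the treewidth is 3.

3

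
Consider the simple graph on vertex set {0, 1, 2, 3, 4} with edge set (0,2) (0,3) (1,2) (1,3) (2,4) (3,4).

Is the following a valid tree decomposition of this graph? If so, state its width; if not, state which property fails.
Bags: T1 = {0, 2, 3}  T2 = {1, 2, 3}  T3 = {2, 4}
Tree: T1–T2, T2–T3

No — edge (3,4) lies in no bag.

A tree decomposition must satisfy three properties: every vertex lies in some bag; for every edge, both endpoints lie together in some bag; and for every vertex, the bags containing it form a connected subtree. Here edge (3,4) lies in no bag, so the decomposition is invalid.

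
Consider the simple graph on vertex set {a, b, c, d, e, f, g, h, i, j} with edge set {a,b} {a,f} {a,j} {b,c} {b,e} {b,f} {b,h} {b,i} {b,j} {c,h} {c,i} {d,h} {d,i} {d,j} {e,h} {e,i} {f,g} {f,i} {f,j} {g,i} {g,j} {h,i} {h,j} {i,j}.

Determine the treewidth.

A width-3 tree decomposition is:
Bags: B1 = {b, e, h, i}  B2 = {b, h, i, j}  B3 = {b, f, i, j}  B4 = {a, b, f, j}  B5 = {b, c, h, i}  B6 = {f, g, i, j}  B7 = {d, h, i, j}
Tree: B1–B2, B2–B3, B3–B4, B2–B5, B3–B6, B2–B7
Every bag has size at most 4, so the width is 4 − 1 = 3 and tw(G) ≤ 3. On the other hand G contains the 4-clique {a, b, f, j}. A clique must lie in a single bag of any decomposition, so no decomposition can have width below 3. Combining the bounds, tw(G) = 3.

3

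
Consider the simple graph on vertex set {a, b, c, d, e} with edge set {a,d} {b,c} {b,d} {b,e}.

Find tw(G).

A width-1 tree decomposition is:
Bags: B1 = {b, e}  B2 = {b, c}  B3 = {b, d}  B4 = {a, d}
Tree: B1–B2, B1–B3, B3–B4
The largest bag has 2 vertices, giving width 1; this decomposition certifies tw(G) ≤ 1. G has an edge, so its treewidth is at least 1. Combining the bounds, tw(G) = 1.

1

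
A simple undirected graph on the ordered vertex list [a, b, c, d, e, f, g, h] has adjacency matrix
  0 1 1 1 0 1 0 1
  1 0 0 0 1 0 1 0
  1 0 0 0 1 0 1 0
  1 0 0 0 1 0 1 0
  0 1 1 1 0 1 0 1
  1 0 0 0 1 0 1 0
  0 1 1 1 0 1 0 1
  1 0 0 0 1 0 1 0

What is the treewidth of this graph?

3

A width-3 tree decomposition is:
Bags: B1 = {a, e, f, g}  B2 = {a, c, e, g}  B3 = {a, b, e, g}  B4 = {a, d, e, g}  B5 = {a, e, g, h}
Tree: B1–B2, B2–B3, B3–B4, B4–B5
Every bag has size at most 4, so the width is 4 − 1 = 3 and tw(G) ≤ 3. For the lower bound: the 4 vertex sets {a,f}, {c,g}, {e}, {b} are disjoint, each induces a connected subgraph, and every pair is joined by at least one edge of G. Contracting each set to a single vertex therefore yields K_{4} as a minor, and since treewidth is minor-monotone, tw(G) ≥ tw(K_{4}) = 3. Hence tw(G) = 3 exactly.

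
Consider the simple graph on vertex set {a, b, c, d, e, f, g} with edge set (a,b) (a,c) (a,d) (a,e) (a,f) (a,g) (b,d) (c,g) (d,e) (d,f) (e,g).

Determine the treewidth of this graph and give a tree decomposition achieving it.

Treewidth 2.
Bags: B1 = {a, d, e}  B2 = {a, d, f}  B3 = {a, b, d}  B4 = {a, e, g}  B5 = {a, c, g}
Tree: B1–B2, B2–B3, B1–B4, B4–B5

Each bag holds 3 vertices, so the decomposition has width 2, which upper-bounds the treewidth. On the other hand G contains the 3-clique {a, d, e}. A clique must lie in a single bag of any decomposition, so no decomposition can have width below 2. Combining the bounds, tw(G) = 2.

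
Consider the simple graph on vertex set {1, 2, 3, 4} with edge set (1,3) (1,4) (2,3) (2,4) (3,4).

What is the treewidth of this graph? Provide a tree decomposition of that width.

Treewidth 2.
Bags: B1 = {1, 3, 4}  B2 = {2, 3, 4}
Tree: B1–B2

The largest bag has 3 vertices, giving width 2; this decomposition certifies tw(G) ≤ 2. Conversely, {1, 3, 4} is a clique of size 3, and the vertices of any clique must share a bag in every tree decomposition; so some bag has ≥ 3 vertices and tw(G) ≥ 2. Hence tw(G) = 2 exactly.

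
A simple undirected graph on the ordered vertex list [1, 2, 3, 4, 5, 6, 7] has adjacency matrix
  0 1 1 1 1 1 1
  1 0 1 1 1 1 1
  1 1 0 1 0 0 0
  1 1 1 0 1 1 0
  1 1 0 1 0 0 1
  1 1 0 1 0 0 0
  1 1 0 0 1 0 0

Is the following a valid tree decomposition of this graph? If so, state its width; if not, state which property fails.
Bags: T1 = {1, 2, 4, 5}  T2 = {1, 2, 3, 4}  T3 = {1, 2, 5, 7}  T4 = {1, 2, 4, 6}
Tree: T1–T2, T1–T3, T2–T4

Yes; width 3.

Every vertex of G appears in some bag (union = {1, 2, 3, 4, 5, 6, 7}); every edge is covered by a bag; and for each vertex v the set of bags containing v is connected in the bag tree. The decomposition is therefore valid. The largest bag has 4 vertices, so the width is 3.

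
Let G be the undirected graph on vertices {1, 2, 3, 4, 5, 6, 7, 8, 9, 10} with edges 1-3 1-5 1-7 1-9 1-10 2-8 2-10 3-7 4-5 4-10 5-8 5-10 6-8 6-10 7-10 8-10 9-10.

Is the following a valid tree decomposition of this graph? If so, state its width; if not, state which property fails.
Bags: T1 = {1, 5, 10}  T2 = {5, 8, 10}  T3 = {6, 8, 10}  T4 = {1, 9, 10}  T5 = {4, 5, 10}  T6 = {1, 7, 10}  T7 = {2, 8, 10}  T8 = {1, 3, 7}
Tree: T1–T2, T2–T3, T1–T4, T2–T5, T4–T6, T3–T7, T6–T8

Checking the three conditions: (i) the bags cover all of {1, 2, 3, 4, 5, 6, 7, 8, 9, 10}; (ii) for each edge, some bag contains both endpoints; (iii) the bags containing any fixed vertex form a subtree. All hold, so the decomposition is valid with width 3 − 1 = 2.

Yes; width 2.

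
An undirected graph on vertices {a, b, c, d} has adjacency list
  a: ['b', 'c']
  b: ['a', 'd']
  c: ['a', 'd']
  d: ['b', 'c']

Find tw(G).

2

A width-2 tree decomposition is:
Bags: B1 = {b, c, d}  B2 = {a, b, c}
Tree: B1–B2
Each bag holds 3 vertices, so the decomposition has width 2, which upper-bounds the treewidth. For the lower bound, G contains the cycle c–d–b–a–c, so G is not a forest; only forests have treewidth ≤ 1, hence tw(G) ≥ 2. Therefore the treewidth is 2.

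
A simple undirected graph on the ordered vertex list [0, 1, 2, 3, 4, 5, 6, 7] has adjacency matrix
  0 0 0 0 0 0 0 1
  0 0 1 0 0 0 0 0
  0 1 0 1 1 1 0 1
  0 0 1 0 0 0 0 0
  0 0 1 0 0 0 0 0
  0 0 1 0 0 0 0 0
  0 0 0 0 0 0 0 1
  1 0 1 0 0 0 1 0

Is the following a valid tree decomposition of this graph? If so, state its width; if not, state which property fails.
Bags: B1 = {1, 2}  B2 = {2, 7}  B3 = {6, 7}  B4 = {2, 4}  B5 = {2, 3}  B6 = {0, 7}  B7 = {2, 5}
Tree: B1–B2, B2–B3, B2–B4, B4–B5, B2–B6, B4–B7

Yes; width 1.

Every vertex of G appears in some bag (union = {0, 1, 2, 3, 4, 5, 6, 7}); every edge is covered by a bag; and for each vertex v the set of bags containing v is connected in the bag tree. The decomposition is therefore valid. The largest bag has 2 vertices, so the width is 1.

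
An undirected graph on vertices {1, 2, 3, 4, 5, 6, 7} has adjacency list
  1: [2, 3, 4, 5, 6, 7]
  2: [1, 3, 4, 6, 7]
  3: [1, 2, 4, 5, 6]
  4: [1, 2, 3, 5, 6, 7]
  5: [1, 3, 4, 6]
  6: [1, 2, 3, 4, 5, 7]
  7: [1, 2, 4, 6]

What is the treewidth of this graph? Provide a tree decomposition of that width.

Each bag holds 5 vertices, so the decomposition has width 4, which upper-bounds the treewidth. Conversely, {1, 2, 3, 4, 6} is a clique of size 5, and the vertices of any clique must share a bag in every tree decomposition; so some bag has ≥ 5 vertices and tw(G) ≥ 4. Therefore the treewidth is 4.

Treewidth 4.
Bags: B1 = {1, 2, 3, 4, 6}  B2 = {1, 2, 4, 6, 7}  B3 = {1, 3, 4, 5, 6}
Tree: B1–B2, B1–B3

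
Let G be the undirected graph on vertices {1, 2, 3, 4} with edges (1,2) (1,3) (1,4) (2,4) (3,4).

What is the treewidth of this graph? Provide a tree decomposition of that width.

The largest bag has 3 vertices, giving width 2; this decomposition certifies tw(G) ≤ 2. For the lower bound, the 3 vertices {1, 2, 4} are pairwise adjacent, and any tree decomposition puts a clique entirely inside one bag — forcing width ≥ 2. Combining the bounds, tw(G) = 2.

Treewidth 2.
Bags: B1 = {1, 3, 4}  B2 = {1, 2, 4}
Tree: B1–B2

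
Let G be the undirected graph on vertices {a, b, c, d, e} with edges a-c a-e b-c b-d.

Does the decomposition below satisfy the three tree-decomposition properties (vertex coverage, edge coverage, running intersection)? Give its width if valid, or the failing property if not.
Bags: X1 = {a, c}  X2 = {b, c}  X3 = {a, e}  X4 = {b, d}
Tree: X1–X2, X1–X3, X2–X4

Yes; width 1.

Every vertex of G appears in some bag (union = {a, b, c, d, e}); every edge is covered by a bag; and for each vertex v the set of bags containing v is connected in the bag tree. The decomposition is therefore valid. The largest bag has 2 vertices, so the width is 1.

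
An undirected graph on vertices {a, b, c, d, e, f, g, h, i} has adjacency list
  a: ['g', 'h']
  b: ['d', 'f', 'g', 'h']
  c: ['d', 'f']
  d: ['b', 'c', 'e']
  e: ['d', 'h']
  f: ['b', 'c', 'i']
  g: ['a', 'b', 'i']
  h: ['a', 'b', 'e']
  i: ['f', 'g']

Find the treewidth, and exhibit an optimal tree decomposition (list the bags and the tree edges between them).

Treewidth 3.
One optimal decomposition is:
Bags: B1 = {c, d, e, h}  B2 = {b, c, d, h}  B3 = {b, c, f, h}  B4 = {a, b, f, h}  B5 = {a, b, f, g}  B6 = {a, f, g, i}
Tree: B1–B2, B2–B3, B3–B4, B4–B5, B5–B6

The largest bag has 4 vertices, giving width 3; this decomposition certifies tw(G) ≤ 3. For the lower bound: the 4 vertex sets {c,d,e}, {h}, {b}, {a,f,g,i} are disjoint, each induces a connected subgraph, and every pair is joined by at least one edge of G. Contracting each set to a single vertex therefore yields K_{4} as a minor, and since treewidth is minor-monotone, tw(G) ≥ tw(K_{4}) = 3. Hence tw(G) = 3 exactly.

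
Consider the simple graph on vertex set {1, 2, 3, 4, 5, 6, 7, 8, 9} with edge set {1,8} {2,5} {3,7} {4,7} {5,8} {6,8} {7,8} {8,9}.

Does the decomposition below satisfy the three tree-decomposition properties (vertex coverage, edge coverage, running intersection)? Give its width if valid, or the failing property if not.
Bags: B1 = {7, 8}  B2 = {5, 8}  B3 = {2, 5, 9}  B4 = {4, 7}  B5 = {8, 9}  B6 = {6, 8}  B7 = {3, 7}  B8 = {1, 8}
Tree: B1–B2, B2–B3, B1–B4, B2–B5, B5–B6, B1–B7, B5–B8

No — bags containing vertex 9 are not connected in the tree.

A tree decomposition must satisfy three properties: every vertex lies in some bag; for every edge, both endpoints lie together in some bag; and for every vertex, the bags containing it form a connected subtree. Here bags containing vertex 9 are not connected in the tree, so the decomposition is invalid.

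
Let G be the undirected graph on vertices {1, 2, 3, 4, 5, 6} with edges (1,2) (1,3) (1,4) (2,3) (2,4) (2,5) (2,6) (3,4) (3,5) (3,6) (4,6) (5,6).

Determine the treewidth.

3

A width-3 tree decomposition is:
Bags: B1 = {2, 3, 5, 6}  B2 = {2, 3, 4, 6}  B3 = {1, 2, 3, 4}
Tree: B1–B2, B2–B3
The largest bag has 4 vertices, giving width 3; this decomposition certifies tw(G) ≤ 3. For the lower bound, the 4 vertices {1, 2, 3, 4} are pairwise adjacent, and any tree decomposition puts a clique entirely inside one bag — forcing width ≥ 3. Hence tw(G) = 3 exactly.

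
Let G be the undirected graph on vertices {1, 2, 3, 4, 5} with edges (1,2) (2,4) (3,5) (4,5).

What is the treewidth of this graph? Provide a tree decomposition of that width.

The largest bag has 2 vertices, giving width 1; this decomposition certifies tw(G) ≤ 1. Any graph with an edge has treewidth ≥ 1, and G has the edge 4–5. The upper and lower bounds meet at 1, so that is the treewidth.

Treewidth 1.
One such decomposition:
Bags: B1 = {4, 5}  B2 = {3, 5}  B3 = {2, 4}  B4 = {1, 2}
Tree: B1–B2, B1–B3, B3–B4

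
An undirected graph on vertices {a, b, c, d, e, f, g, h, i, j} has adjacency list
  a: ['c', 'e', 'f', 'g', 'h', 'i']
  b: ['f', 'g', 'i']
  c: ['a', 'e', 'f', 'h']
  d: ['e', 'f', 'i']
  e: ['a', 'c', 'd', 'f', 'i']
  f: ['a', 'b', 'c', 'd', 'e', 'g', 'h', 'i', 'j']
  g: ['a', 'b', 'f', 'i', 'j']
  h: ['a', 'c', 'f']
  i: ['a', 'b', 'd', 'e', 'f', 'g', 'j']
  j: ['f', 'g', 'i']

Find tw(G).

A width-3 tree decomposition is:
Bags: B1 = {a, e, f, i}  B2 = {d, e, f, i}  B3 = {a, f, g, i}  B4 = {a, c, e, f}  B5 = {a, c, f, h}  B6 = {b, f, g, i}  B7 = {f, g, i, j}
Tree: B1–B2, B1–B3, B1–B4, B4–B5, B3–B6, B3–B7
Every bag has size at most 4, so the width is 4 − 1 = 3 and tw(G) ≤ 3. Conversely, {a, c, f, h} is a clique of size 4, and the vertices of any clique must share a bag in every tree decomposition; so some bag has ≥ 4 vertices and tw(G) ≥ 3. Hence tw(G) = 3 exactly.

3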